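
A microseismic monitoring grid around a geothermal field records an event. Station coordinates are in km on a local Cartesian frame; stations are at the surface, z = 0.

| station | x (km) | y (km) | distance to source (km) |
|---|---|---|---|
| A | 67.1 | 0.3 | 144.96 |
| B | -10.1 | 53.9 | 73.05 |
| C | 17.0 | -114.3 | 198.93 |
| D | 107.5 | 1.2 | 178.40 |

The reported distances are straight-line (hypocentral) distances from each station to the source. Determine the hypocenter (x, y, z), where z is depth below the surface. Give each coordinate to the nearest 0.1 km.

x ≈ -47.9 km, y ≈ 63.3 km, depth ≈ 61.8 km

Each station gives a sphere (x−x_i)² + (y−y_i)² + z² = d_i² (stations at z=0).
Subtracting the A sphere from B and C: z² cancels, leaving linear equations in x and y:
-154.4 x + 107.2 y = 14181.82
-100.2 x − 229.2 y = -9708.75
Solving: x ≈ -47.902, y ≈ 63.301 km (keep extra digits for the depth step; rounded: -47.9, 63.3).
Then from the A sphere: z² = 144.96² − (x − 67.1)² − (y − 0.3)² with x = -47.902, y = 63.301, so z ≈ 61.797 ≈ 61.8 km.
Check against D (with the unrounded solution): distance 178.40 ≈ 178.40 km. ✓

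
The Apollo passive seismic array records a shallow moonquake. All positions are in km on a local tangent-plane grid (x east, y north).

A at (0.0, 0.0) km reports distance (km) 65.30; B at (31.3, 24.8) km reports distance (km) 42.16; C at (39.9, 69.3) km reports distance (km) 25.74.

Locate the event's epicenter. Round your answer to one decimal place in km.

14.8 km east, 63.6 km north

Circle about each station: x² + y² = 65.30²; (x − 31.3)² + (y − 24.8)² = 42.16²; (x − 39.9)² + (y − 69.3)² = 25.74².
Subtracting the A equation from the B and C equations removes the quadratic terms:
62.6 x + 49.6 y = 4081.35
79.8 x + 138.6 y = 9996.04
Solving the 2×2 system: x ≈ 14.8, y ≈ 63.6 km.
Check against A (with the unrounded x, y): √(x²+y²) = 65.30 ≈ 65.30 km. ✓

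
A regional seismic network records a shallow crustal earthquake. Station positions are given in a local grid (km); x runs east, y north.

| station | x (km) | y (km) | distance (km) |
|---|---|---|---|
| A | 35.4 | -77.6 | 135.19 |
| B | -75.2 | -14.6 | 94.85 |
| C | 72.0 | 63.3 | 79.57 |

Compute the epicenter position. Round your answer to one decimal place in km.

Circle about each station: (x − 35.4)² + (y + 77.6)² = 135.19²; (x + 75.2)² + (y + 14.6)² = 94.85²; (x − 72.0)² + (y − 63.3)² = 79.57².
Subtracting the A equation from the B and C equations removes the quadratic terms:
-221.2 x + 126.0 y = 7873.09
73.2 x + 281.8 y = 13860.92
Solving the 2×2 system: x ≈ -6.6, y ≈ 50.9 km.
Check against A (with the unrounded x, y): √((x − 35.4)²+(y + 77.6)²) = 135.19 ≈ 135.19 km. ✓

-6.6 km east, 50.9 km north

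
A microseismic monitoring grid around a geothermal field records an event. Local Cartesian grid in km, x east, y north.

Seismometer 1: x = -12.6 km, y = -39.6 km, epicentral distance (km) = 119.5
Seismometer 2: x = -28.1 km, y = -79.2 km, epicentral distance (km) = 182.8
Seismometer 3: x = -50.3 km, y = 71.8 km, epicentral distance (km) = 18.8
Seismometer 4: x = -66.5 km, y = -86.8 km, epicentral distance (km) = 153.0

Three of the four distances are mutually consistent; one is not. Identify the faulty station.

Solve using three stations at a time. Using Seismometer 1, Seismometer 3, Seismometer 4 (subtract circle equations pairwise → linear system) gives (x, y) ≈ (-68.2, 66.2).
Distances from that point to each station vs reported:
  Seismometer 1: calculated 119.5 vs reported 119.5 → residual 0.0 km
  Seismometer 2: calculated 150.8 vs reported 182.8 → residual 32.0 km
  Seismometer 3: calculated 18.7 vs reported 18.8 → residual 0.1 km
  Seismometer 4: calculated 153.0 vs reported 153.0 → residual 0.0 km
Seismometer 1, Seismometer 3, Seismometer 4 are mutually consistent (residuals ≈ 0); Seismometer 2 is off by 32.0 km.

Seismometer 2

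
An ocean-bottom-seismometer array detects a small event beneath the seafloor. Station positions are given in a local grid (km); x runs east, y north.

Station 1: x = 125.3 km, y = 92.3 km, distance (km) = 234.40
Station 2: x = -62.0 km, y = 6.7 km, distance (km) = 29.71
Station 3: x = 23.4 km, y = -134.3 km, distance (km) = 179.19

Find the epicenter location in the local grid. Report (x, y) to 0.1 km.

Circle about each station: (x − 125.3)² + (y − 92.3)² = 234.40²; (x + 62.0)² + (y − 6.7)² = 29.71²; (x − 23.4)² + (y + 134.3)² = 179.19².
Subtracting pairs of circle equations eliminates x²+y² and gives linear equations (the radical axes):
-374.6 x − 171.2 y = 33730.19
-203.8 x − 453.2 y = 17198.97
Solving the 2×2 system: x ≈ -91.5, y ≈ 3.2 km.

x ≈ -91.5 km, y ≈ 3.2 km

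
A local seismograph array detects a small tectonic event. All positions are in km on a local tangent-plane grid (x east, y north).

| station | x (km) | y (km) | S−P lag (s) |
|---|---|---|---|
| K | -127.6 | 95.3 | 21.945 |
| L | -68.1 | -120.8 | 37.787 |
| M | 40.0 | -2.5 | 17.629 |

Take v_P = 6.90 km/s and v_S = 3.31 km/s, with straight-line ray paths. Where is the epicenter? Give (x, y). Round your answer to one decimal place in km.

Distance from S−P lag: d = Δt · v_P v_S / (v_P − v_S) = Δt · (6.90·3.31)/(6.90−3.31) ≈ 6.3618·Δt.
So d_K = 139.61, d_L = 240.39, d_M = 112.15 km.
Circle about each station: (x + 127.6)² + (y − 95.3)² = 139.61²; (x + 68.1)² + (y + 120.8)² = 240.39²; (x − 40.0)² + (y + 2.5)² = 112.15².
Subtracting the K equation from the L and M equations removes the quadratic terms:
119.0 x − 432.2 y = -44430.00
335.2 x − 195.6 y = -16844.27
Solving the 2×2 system: x ≈ 11.6, y ≈ 106.0 km.

(11.6, 106.0)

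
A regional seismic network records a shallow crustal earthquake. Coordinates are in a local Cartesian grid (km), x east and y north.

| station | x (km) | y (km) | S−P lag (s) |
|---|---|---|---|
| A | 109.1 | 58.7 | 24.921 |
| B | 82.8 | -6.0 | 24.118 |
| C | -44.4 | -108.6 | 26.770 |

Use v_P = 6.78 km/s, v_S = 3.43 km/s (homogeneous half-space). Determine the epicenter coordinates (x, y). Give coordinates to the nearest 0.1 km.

Distance from S−P lag: d = Δt · v_P v_S / (v_P − v_S) = Δt · (6.78·3.43)/(6.78−3.43) ≈ 6.9419·Δt.
So d_A = 173.00, d_B = 167.42, d_C = 185.83 km.
Circle about each station: (x − 109.1)² + (y − 58.7)² = 173.00²; (x − 82.8)² + (y + 6.0)² = 167.42²; (x + 44.4)² + (y + 108.6)² = 185.83².
Subtracting pairs of circle equations eliminates x²+y² and gives linear equations (the radical axes):
-52.6 x − 129.4 y = -6557.12
-307.0 x − 334.6 y = -6186.97
Solving the 2×2 system: x ≈ -63.0, y ≈ 76.3 km.

x ≈ -63.0 km, y ≈ 76.3 km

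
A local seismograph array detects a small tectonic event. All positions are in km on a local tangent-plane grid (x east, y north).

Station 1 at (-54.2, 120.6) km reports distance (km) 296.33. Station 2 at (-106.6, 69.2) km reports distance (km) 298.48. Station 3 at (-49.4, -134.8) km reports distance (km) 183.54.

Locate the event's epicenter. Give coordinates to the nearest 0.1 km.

Circle about each station: (x + 54.2)² + (y − 120.6)² = 296.33²; (x + 106.6)² + (y − 69.2)² = 298.48²; (x + 49.4)² + (y + 134.8)² = 183.54².
Subtracting pairs of circle equations eliminates x²+y² and gives linear equations (the radical axes):
-104.8 x − 102.8 y = -2608.64
9.6 x − 510.8 y = 57253.94
Solving the 2×2 system: x ≈ 132.4, y ≈ -109.6 km.

132.4 km east, -109.6 km north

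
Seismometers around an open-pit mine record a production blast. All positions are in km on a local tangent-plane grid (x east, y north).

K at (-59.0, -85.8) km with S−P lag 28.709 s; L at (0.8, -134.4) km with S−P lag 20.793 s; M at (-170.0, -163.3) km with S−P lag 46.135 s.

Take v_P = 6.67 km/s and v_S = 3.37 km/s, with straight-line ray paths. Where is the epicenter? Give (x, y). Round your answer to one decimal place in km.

Distance from S−P lag: d = Δt · v_P v_S / (v_P − v_S) = Δt · (6.67·3.37)/(6.67−3.37) ≈ 6.8115·Δt.
So d_K = 195.55, d_L = 141.63, d_M = 314.25 km.
Circle about each station: (x + 59.0)² + (y + 85.8)² = 195.55²; (x − 0.8)² + (y + 134.4)² = 141.63²; (x + 170.0)² + (y + 163.3)² = 314.25².
Subtracting pairs of circle equations eliminates x²+y² and gives linear equations (the radical axes):
119.6 x − 97.2 y = 25402.11
-222.0 x − 155.0 y = -15789.01
Solving the 2×2 system: x ≈ 136.4, y ≈ -93.5 km.

(136.4, -93.5)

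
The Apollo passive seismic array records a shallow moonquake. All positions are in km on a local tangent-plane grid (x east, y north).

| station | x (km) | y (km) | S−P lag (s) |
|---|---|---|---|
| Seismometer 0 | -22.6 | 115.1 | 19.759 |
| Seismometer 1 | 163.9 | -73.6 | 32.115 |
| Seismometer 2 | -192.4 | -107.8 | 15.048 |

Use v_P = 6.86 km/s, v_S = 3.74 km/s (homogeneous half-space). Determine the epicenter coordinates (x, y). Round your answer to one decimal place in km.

(-96.5, -29.6)

Distance from S−P lag: d = Δt · v_P v_S / (v_P − v_S) = Δt · (6.86·3.74)/(6.86−3.74) ≈ 8.2232·Δt.
So d_Seismometer 0 = 162.48, d_Seismometer 1 = 264.09, d_Seismometer 2 = 123.74 km.
Circle about each station: (x + 22.6)² + (y − 115.1)² = 162.48²; (x − 163.9)² + (y + 73.6)² = 264.09²; (x + 192.4)² + (y + 107.8)² = 123.74².
Subtracting the Seismometer 0 equation from the Seismometer 1 and Seismometer 2 equations removes the quadratic terms:
373.0 x − 377.4 y = -24822.38
-339.6 x − 445.8 y = 45967.99
Solving the 2×2 system: x ≈ -96.5, y ≈ -29.6 km.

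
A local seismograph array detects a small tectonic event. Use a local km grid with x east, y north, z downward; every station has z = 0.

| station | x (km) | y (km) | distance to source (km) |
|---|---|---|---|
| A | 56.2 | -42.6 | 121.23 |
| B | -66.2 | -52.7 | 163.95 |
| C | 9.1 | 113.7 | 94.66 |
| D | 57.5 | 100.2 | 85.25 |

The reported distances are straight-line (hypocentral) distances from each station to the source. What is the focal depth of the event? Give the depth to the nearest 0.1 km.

z ≈ 69.1 km

Each station gives a sphere (x−x_i)² + (y−y_i)² + z² = d_i² (stations at z=0).
Subtracting the A sphere from B and C: z² cancels, leaving linear equations in x and y:
-244.8 x − 20.2 y = -9996.36
-94.2 x + 312.6 y = 13773.50
Solving: x ≈ 36.297, y ≈ 54.999 km (keep extra digits for the depth step; rounded: 36.3, 55.0).
Then from the A sphere: z² = 121.23² − (x − 56.2)² − (y + 42.6)² with x = 36.297, y = 54.999, so z ≈ 69.102 ≈ 69.1 km.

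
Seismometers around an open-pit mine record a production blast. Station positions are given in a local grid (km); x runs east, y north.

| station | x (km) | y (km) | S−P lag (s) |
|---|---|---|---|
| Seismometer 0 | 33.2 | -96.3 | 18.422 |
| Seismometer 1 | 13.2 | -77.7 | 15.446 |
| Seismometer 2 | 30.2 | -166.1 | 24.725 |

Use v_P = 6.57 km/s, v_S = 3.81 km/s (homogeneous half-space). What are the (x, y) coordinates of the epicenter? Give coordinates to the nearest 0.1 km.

Distance from S−P lag: d = Δt · v_P v_S / (v_P − v_S) = Δt · (6.57·3.81)/(6.57−3.81) ≈ 9.0695·Δt.
So d_Seismometer 0 = 167.08, d_Seismometer 1 = 140.09, d_Seismometer 2 = 224.24 km.
Circle about each station: (x − 33.2)² + (y + 96.3)² = 167.08²; (x − 13.2)² + (y + 77.7)² = 140.09²; (x − 30.2)² + (y + 166.1)² = 224.24².
Subtracting pairs of circle equations eliminates x²+y² and gives linear equations (the radical axes):
-40.0 x + 37.2 y = 4126.12
-6.0 x − 139.6 y = -4242.53
Solving the 2×2 system: x ≈ -72.0, y ≈ 33.5 km.

x ≈ -72.0 km, y ≈ 33.5 km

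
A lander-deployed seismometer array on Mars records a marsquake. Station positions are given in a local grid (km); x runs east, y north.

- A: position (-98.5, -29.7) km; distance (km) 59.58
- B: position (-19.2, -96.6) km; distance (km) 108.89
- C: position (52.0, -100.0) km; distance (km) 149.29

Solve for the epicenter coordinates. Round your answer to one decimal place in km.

Circle about each station: (x + 98.5)² + (y + 29.7)² = 59.58²; (x + 19.2)² + (y + 96.6)² = 108.89²; (x − 52.0)² + (y + 100.0)² = 149.29².
Subtracting pairs of circle equations eliminates x²+y² and gives linear equations (the radical axes):
158.6 x − 133.8 y = -9191.40
301.0 x − 140.6 y = -16618.07
Solving the 2×2 system: x ≈ -51.8, y ≈ 7.3 km.
Check against A (with the unrounded x, y): √((x + 98.5)²+(y + 29.7)²) = 59.57 ≈ 59.58 km. ✓

(-51.8, 7.3)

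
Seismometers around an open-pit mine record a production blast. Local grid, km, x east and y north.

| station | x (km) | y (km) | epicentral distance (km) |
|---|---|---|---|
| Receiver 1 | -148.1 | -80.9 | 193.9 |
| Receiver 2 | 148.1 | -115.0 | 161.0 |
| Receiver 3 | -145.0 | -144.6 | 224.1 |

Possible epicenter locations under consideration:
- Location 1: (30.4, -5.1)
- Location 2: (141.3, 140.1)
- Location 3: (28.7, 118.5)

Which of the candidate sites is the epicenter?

For each candidate, compare |candidate − station| to the reported distance:
Location 1: residuals Receiver 1 0.0, Receiver 2 0.0, Receiver 3 0.0 → max 0.0 km
Location 2: residuals Receiver 1 170.2, Receiver 2 94.2, Receiver 3 179.7 → max 179.7 km
Location 3: residuals Receiver 1 72.6, Receiver 2 101.3, Receiver 3 91.2 → max 101.3 km
Only Location 1 has all residuals ≈ 0.

Location 1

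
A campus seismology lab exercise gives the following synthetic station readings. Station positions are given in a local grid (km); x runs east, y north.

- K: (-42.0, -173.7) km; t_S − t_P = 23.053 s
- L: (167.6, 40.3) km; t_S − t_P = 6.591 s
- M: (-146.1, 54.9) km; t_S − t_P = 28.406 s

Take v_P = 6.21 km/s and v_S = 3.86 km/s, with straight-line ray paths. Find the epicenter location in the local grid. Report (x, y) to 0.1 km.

134.3 km east, -18.1 km north

Distance from S−P lag: d = Δt · v_P v_S / (v_P − v_S) = Δt · (6.21·3.86)/(6.21−3.86) ≈ 10.2003·Δt.
So d_K = 235.15, d_L = 67.23, d_M = 289.75 km.
Circle about each station: (x + 42.0)² + (y + 173.7)² = 235.15²; (x − 167.6)² + (y − 40.3)² = 67.23²; (x + 146.1)² + (y − 54.9)² = 289.75².
Subtracting the K equation from the L and M equations removes the quadratic terms:
419.2 x + 428.0 y = 48553.81
-208.2 x + 457.2 y = -36236.01
Solving the 2×2 system: x ≈ 134.3, y ≈ -18.1 km.
Check against K (with the unrounded x, y): √((x + 42.0)²+(y + 173.7)²) = 235.15 ≈ 235.15 km. ✓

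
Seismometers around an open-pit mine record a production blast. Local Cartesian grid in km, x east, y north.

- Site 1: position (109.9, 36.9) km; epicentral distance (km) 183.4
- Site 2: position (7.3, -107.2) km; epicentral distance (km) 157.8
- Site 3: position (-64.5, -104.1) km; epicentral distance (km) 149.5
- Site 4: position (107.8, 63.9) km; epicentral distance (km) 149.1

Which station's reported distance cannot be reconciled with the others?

Solve using three stations at a time. Using Site 2, Site 3, Site 4 (subtract circle equations pairwise → linear system) gives (x, y) ≈ (-39.9, 43.4).
Distances from that point to each station vs reported:
  Site 1: calculated 150.0 vs reported 183.4 → residual 33.4 km
  Site 2: calculated 157.8 vs reported 157.8 → residual 0.0 km
  Site 3: calculated 149.5 vs reported 149.5 → residual 0.0 km
  Site 4: calculated 149.1 vs reported 149.1 → residual 0.0 km
Site 2, Site 3, Site 4 are mutually consistent (residuals ≈ 0); Site 1 is off by 33.4 km.

Site 1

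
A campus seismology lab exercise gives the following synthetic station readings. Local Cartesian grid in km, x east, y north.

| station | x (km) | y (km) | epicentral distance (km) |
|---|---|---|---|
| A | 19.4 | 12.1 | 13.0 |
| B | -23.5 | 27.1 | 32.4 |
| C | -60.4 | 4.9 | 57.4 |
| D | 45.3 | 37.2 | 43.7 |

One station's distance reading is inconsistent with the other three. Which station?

C

Solve using three stations at a time. Using A, B, D (subtract circle equations pairwise → linear system) gives (x, y) ≈ (7.0, 16.1).
Distances from that point to each station vs reported:
  A: calculated 13.0 vs reported 13.0 → residual 0.0 km
  B: calculated 32.4 vs reported 32.4 → residual 0.0 km
  C: calculated 68.3 vs reported 57.4 → residual 10.9 km
  D: calculated 43.7 vs reported 43.7 → residual 0.0 km
A, B, D are mutually consistent (residuals ≈ 0); C is off by 10.9 km.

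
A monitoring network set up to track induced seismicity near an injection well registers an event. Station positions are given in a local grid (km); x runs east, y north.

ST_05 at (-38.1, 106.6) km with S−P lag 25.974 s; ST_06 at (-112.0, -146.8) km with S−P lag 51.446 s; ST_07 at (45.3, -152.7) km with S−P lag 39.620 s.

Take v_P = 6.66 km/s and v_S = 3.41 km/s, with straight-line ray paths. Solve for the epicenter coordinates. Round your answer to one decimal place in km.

Distance from S−P lag: d = Δt · v_P v_S / (v_P − v_S) = Δt · (6.66·3.41)/(6.66−3.41) ≈ 6.9879·Δt.
So d_ST_05 = 181.50, d_ST_06 = 359.50, d_ST_07 = 276.86 km.
Circle about each station: (x + 38.1)² + (y − 106.6)² = 181.50²; (x + 112.0)² + (y + 146.8)² = 359.50²; (x − 45.3)² + (y + 152.7)² = 276.86².
Subtracting the ST_05 equation from the ST_06 and ST_07 equations removes the quadratic terms:
-147.8 x − 506.8 y = -75018.93
166.8 x − 518.6 y = -31155.00
Solving the 2×2 system: x ≈ 143.4, y ≈ 106.2 km.

143.4 km east, 106.2 km north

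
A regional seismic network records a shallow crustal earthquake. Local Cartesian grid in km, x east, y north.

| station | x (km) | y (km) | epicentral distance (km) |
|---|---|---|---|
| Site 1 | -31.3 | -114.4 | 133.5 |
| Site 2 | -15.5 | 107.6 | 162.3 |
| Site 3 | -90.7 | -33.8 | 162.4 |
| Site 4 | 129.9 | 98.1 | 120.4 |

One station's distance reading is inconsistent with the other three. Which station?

Solve using three stations at a time. Using Site 1, Site 2, Site 3 (subtract circle equations pairwise → linear system) gives (x, y) ≈ (71.7, -29.4).
Distances from that point to each station vs reported:
  Site 1: calculated 133.6 vs reported 133.5 → residual 0.1 km
  Site 2: calculated 162.4 vs reported 162.3 → residual 0.1 km
  Site 3: calculated 162.5 vs reported 162.4 → residual 0.1 km
  Site 4: calculated 140.1 vs reported 120.4 → residual 19.7 km
Site 1, Site 2, Site 3 are mutually consistent (residuals ≈ 0); Site 4 is off by 19.7 km.

Site 4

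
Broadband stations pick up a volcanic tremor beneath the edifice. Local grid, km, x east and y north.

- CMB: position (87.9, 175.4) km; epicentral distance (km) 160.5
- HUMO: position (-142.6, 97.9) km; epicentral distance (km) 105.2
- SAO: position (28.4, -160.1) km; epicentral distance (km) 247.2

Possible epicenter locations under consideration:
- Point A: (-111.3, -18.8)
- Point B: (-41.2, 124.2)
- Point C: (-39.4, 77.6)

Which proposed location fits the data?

Point C

For each candidate, compare |candidate − station| to the reported distance:
Point A: residuals CMB 117.7, HUMO 15.6, SAO 48.5 → max 117.7 km
Point B: residuals CMB 21.6, HUMO 0.4, SAO 45.5 → max 45.5 km
Point C: residuals CMB 0.0, HUMO 0.0, SAO 0.0 → max 0.0 km
Only Point C has all residuals ≈ 0.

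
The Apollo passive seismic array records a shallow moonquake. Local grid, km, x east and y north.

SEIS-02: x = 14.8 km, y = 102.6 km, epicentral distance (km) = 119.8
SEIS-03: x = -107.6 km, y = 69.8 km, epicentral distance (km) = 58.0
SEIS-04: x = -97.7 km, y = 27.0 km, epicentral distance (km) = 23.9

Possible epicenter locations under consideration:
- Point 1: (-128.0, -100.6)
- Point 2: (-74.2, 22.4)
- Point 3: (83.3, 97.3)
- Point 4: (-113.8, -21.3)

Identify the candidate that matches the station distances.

For each candidate, compare |candidate − station| to the reported distance:
Point 1: residuals SEIS-02 128.6, SEIS-03 113.6, SEIS-04 107.2 → max 128.6 km
Point 2: residuals SEIS-02 0.0, SEIS-03 0.0, SEIS-04 0.0 → max 0.0 km
Point 3: residuals SEIS-02 51.1, SEIS-03 134.9, SEIS-04 170.3 → max 170.3 km
Point 4: residuals SEIS-02 58.8, SEIS-03 33.3, SEIS-04 27.0 → max 58.8 km
Only Point 2 has all residuals ≈ 0.

Point 2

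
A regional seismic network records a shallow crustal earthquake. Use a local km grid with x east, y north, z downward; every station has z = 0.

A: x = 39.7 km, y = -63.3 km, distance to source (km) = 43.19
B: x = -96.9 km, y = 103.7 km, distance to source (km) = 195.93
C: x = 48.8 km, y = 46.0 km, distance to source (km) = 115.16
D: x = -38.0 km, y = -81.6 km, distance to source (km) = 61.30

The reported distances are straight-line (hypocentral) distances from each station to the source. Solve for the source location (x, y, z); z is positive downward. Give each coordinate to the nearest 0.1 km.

Each station gives a sphere (x−x_i)² + (y−y_i)² + z² = d_i² (stations at z=0).
Subtracting the A sphere from B and C: z² cancels, leaving linear equations in x and y:
-273.2 x + 334.0 y = -21962.87
18.2 x + 218.6 y = -12481.99
Solving: x ≈ 9.606, y ≈ -57.899 km (keep extra digits for the depth step; rounded: 9.6, -57.9).
Then from the A sphere: z² = 43.19² − (x − 39.7)² − (y + 63.3)² with x = 9.606, y = -57.899, so z ≈ 30.505 ≈ 30.5 km.

x ≈ 9.6 km, y ≈ -57.9 km, depth ≈ 30.5 km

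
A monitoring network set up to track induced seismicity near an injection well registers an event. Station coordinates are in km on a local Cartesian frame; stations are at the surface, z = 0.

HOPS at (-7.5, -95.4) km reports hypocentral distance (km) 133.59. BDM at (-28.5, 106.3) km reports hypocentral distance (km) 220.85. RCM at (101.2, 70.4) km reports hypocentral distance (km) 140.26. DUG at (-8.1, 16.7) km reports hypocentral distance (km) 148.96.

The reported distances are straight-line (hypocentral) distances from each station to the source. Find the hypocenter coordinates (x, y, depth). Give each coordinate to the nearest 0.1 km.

Each station gives a sphere (x−x_i)² + (y−y_i)² + z² = d_i² (stations at z=0).
Subtracting the HOPS sphere from BDM and RCM: z² cancels, leaving linear equations in x and y:
-42.0 x + 403.4 y = -27973.90
217.4 x + 331.6 y = 4213.61
Solving: x ≈ 108.003, y ≈ -58.101 km (keep extra digits for the depth step; rounded: 108.0, -58.1).
Then from the HOPS sphere: z² = 133.59² − (x + 7.5)² − (y + 95.4)² with x = 108.003, y = -58.101, so z ≈ 55.804 ≈ 55.8 km.

(108.0, -58.1, 55.8)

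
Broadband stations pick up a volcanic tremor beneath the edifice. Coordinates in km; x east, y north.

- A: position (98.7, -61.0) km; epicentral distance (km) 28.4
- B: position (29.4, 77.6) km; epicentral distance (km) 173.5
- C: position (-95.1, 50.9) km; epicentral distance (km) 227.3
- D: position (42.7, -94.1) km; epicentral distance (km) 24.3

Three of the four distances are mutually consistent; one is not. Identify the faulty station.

D

Solve using three stations at a time. Using A, B, C (subtract circle equations pairwise → linear system) gives (x, y) ≈ (86.1, -86.4).
Distances from that point to each station vs reported:
  A: calculated 28.4 vs reported 28.4 → residual 0.0 km
  B: calculated 173.5 vs reported 173.5 → residual 0.0 km
  C: calculated 227.3 vs reported 227.3 → residual 0.0 km
  D: calculated 44.0 vs reported 24.3 → residual 19.7 km
A, B, C are mutually consistent (residuals ≈ 0); D is off by 19.7 km.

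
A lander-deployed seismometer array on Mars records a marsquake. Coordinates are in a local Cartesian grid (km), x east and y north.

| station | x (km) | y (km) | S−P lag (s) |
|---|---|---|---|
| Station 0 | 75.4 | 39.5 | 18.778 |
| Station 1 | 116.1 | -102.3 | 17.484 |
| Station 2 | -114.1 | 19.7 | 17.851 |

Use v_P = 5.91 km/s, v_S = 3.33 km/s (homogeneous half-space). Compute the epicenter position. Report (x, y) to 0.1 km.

(-13.9, -72.5)

Distance from S−P lag: d = Δt · v_P v_S / (v_P − v_S) = Δt · (5.91·3.33)/(5.91−3.33) ≈ 7.6280·Δt.
So d_Station 0 = 143.24, d_Station 1 = 133.37, d_Station 2 = 136.17 km.
Circle about each station: (x − 75.4)² + (y − 39.5)² = 143.24²; (x − 116.1)² + (y + 102.3)² = 133.37²; (x + 114.1)² + (y − 19.7)² = 136.17².
Subtracting the Station 0 equation from the Station 1 and Station 2 equations removes the quadratic terms:
81.4 x − 283.6 y = 19429.23
-379.0 x − 39.6 y = 8136.92
Solving the 2×2 system: x ≈ -13.9, y ≈ -72.5 km.
Check against Station 0 (with the unrounded x, y): √((x − 75.4)²+(y − 39.5)²) = 143.24 ≈ 143.24 km. ✓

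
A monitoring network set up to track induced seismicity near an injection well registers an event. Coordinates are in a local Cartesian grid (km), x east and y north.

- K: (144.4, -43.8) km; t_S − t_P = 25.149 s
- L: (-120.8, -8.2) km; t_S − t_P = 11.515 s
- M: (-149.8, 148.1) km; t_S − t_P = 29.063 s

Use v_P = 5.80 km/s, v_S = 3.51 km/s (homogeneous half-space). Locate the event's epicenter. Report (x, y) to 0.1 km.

(-72.4, -98.4)

Distance from S−P lag: d = Δt · v_P v_S / (v_P − v_S) = Δt · (5.80·3.51)/(5.80−3.51) ≈ 8.8900·Δt.
So d_K = 223.57, d_L = 102.37, d_M = 258.37 km.
Circle about each station: (x − 144.4)² + (y + 43.8)² = 223.57²; (x + 120.8)² + (y + 8.2)² = 102.37²; (x + 149.8)² + (y − 148.1)² = 258.37².
Subtracting the K equation from the L and M equations removes the quadratic terms:
-530.4 x + 71.2 y = 31394.01
-588.4 x + 383.8 y = 4832.34
Solving the 2×2 system: x ≈ -72.4, y ≈ -98.4 km.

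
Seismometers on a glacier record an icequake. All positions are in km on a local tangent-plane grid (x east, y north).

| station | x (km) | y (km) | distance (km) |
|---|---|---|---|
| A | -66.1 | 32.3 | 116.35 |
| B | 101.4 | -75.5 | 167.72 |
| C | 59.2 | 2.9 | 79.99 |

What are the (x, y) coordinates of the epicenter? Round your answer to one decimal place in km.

Circle about each station: (x + 66.1)² + (y − 32.3)² = 116.35²; (x − 101.4)² + (y + 75.5)² = 167.72²; (x − 59.2)² + (y − 2.9)² = 79.99².
Subtracting the A equation from the B and C equations removes the quadratic terms:
335.0 x − 215.6 y = -4022.97
250.6 x − 58.8 y = 5239.47
Solving the 2×2 system: x ≈ 39.8, y ≈ 80.5 km.

x ≈ 39.8 km, y ≈ 80.5 km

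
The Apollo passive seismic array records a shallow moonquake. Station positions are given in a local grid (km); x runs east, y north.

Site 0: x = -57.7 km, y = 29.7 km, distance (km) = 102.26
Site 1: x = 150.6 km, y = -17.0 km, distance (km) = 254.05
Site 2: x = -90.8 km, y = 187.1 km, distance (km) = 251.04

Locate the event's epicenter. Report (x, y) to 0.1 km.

Circle about each station: (x + 57.7)² + (y − 29.7)² = 102.26²; (x − 150.6)² + (y + 17.0)² = 254.05²; (x + 90.8)² + (y − 187.1)² = 251.04².
Subtracting pairs of circle equations eliminates x²+y² and gives linear equations (the radical axes):
416.6 x − 93.4 y = -35326.31
-66.2 x + 314.8 y = -13524.30
Solving the 2×2 system: x ≈ -99.1, y ≈ -63.8 km.
Check against Site 0 (with the unrounded x, y): √((x + 57.7)²+(y − 29.7)²) = 102.26 ≈ 102.26 km. ✓

-99.1 km east, -63.8 km north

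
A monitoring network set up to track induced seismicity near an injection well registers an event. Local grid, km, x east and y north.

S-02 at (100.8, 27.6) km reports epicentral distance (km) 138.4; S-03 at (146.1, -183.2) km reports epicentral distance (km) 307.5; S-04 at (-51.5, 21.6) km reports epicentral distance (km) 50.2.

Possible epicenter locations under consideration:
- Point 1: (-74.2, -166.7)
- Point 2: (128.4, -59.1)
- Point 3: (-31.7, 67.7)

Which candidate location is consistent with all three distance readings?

For each candidate, compare |candidate − station| to the reported distance:
Point 1: residuals S-02 123.1, S-03 86.6, S-04 139.5 → max 139.5 km
Point 2: residuals S-02 47.4, S-03 182.1, S-04 147.0 → max 182.1 km
Point 3: residuals S-02 0.0, S-03 0.0, S-04 0.0 → max 0.0 km
Only Point 3 has all residuals ≈ 0.

Point 3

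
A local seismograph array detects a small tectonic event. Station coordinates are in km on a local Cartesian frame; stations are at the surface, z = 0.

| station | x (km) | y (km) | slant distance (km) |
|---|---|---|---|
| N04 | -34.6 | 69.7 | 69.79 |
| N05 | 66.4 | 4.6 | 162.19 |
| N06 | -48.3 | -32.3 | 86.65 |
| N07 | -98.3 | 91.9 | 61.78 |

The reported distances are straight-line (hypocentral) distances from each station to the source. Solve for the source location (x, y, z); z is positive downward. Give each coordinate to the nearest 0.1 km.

(-89.6, 38.1, 29.1)

Each station gives a sphere (x−x_i)² + (y−y_i)² + z² = d_i² (stations at z=0).
Subtracting the N04 sphere from N05 and N06: z² cancels, leaving linear equations in x and y:
202.0 x − 130.2 y = -23060.08
-27.4 x − 204.0 y = -5316.65
Solving: x ≈ -89.603, y ≈ 38.097 km (keep extra digits for the depth step; rounded: -89.6, 38.1).
Then from the N04 sphere: z² = 69.79² − (x + 34.6)² − (y − 69.7)² with x = -89.603, y = 38.097, so z ≈ 29.096 ≈ 29.1 km.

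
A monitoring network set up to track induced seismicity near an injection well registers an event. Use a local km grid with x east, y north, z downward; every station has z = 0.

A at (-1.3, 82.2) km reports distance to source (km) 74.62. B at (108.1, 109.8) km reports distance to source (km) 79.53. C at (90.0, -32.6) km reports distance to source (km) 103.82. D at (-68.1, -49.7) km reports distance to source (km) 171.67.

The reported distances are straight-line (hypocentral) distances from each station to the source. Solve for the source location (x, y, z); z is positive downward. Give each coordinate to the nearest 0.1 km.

Each station gives a sphere (x−x_i)² + (y−y_i)² + z² = d_i² (stations at z=0).
Subtracting the A sphere from B and C: z² cancels, leaving linear equations in x and y:
218.8 x + 55.2 y = 16226.24
182.6 x − 229.6 y = -2806.22
Solving: x ≈ 59.199, y ≈ 59.303 km (keep extra digits for the depth step; rounded: 59.2, 59.3).
Then from the A sphere: z² = 74.62² − (x + 1.3)² − (y − 82.2)² with x = 59.199, y = 59.303, so z ≈ 37.199 ≈ 37.2 km.
Check against D (with the unrounded solution): distance 171.67 ≈ 171.67 km. ✓

(59.2, 59.3, 37.2)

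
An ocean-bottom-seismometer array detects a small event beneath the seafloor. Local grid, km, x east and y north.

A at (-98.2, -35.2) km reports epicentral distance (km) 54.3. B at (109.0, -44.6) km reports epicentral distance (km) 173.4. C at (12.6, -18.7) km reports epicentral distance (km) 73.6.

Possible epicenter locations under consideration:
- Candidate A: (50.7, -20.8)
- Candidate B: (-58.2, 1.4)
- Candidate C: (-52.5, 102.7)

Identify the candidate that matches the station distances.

For each candidate, compare |candidate − station| to the reported distance:
Candidate A: residuals A 95.3, B 110.4, C 35.4 → max 110.4 km
Candidate B: residuals A 0.1, B 0.0, C 0.0 → max 0.1 km
Candidate C: residuals A 91.0, B 45.2, C 64.2 → max 91.0 km
Only Candidate B has all residuals ≈ 0.

Candidate B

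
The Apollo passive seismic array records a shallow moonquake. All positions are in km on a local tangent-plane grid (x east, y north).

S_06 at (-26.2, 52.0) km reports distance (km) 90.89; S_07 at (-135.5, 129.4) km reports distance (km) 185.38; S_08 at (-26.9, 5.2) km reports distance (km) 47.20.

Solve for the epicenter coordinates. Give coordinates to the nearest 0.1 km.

x ≈ -50.8 km, y ≈ -35.5 km

Circle about each station: (x + 26.2)² + (y − 52.0)² = 90.89²; (x + 135.5)² + (y − 129.4)² = 185.38²; (x + 26.9)² + (y − 5.2)² = 47.20².
Subtracting the S_06 equation from the S_07 and S_08 equations removes the quadratic terms:
-218.6 x + 154.8 y = 5609.42
-1.4 x − 93.6 y = 3393.36
Solving the 2×2 system: x ≈ -50.8, y ≈ -35.5 km.
Check against S_06 (with the unrounded x, y): √((x + 26.2)²+(y − 52.0)²) = 90.89 ≈ 90.89 km. ✓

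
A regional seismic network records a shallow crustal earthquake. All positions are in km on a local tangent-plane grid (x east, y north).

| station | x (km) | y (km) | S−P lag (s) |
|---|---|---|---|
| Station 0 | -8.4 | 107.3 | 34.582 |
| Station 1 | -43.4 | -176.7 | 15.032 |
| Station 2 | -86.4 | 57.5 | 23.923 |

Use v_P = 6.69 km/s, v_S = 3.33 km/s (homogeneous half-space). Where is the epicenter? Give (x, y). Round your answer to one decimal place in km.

-106.8 km east, -99.8 km north

Distance from S−P lag: d = Δt · v_P v_S / (v_P − v_S) = Δt · (6.69·3.33)/(6.69−3.33) ≈ 6.6303·Δt.
So d_Station 0 = 229.29, d_Station 1 = 99.67, d_Station 2 = 158.62 km.
Circle about each station: (x + 8.4)² + (y − 107.3)² = 229.29²; (x + 43.4)² + (y + 176.7)² = 99.67²; (x + 86.4)² + (y − 57.5)² = 158.62².
Subtracting the Station 0 equation from the Station 1 and Station 2 equations removes the quadratic terms:
-70.0 x − 568.0 y = 64162.40
-156.0 x − 99.6 y = 26600.96
Solving the 2×2 system: x ≈ -106.8, y ≈ -99.8 km.
Check against Station 0 (with the unrounded x, y): √((x + 8.4)²+(y − 107.3)²) = 229.29 ≈ 229.29 km. ✓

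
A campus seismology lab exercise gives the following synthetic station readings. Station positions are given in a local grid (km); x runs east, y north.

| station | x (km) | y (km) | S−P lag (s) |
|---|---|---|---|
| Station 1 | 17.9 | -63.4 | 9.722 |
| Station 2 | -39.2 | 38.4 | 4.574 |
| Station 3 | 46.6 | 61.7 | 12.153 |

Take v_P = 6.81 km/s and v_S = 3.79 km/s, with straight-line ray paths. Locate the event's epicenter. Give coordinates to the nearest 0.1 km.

Distance from S−P lag: d = Δt · v_P v_S / (v_P − v_S) = Δt · (6.81·3.79)/(6.81−3.79) ≈ 8.5463·Δt.
So d_Station 1 = 83.09, d_Station 2 = 39.09, d_Station 3 = 103.86 km.
Circle about each station: (x − 17.9)² + (y + 63.4)² = 83.09²; (x + 39.2)² + (y − 38.4)² = 39.09²; (x − 46.6)² + (y − 61.7)² = 103.86².
Subtracting pairs of circle equations eliminates x²+y² and gives linear equations (the radical axes):
-114.2 x + 203.6 y = 4047.15
57.4 x + 250.2 y = -2244.47
Solving the 2×2 system: x ≈ -36.5, y ≈ -0.6 km.

-36.5 km east, -0.6 km north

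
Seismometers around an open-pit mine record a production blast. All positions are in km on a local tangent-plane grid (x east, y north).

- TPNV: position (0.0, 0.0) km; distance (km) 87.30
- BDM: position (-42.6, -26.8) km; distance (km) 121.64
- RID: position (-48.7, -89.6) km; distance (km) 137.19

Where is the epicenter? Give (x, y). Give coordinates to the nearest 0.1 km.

Circle about each station: x² + y² = 87.30²; (x + 42.6)² + (y + 26.8)² = 121.64²; (x + 48.7)² + (y + 89.6)² = 137.19².
Subtracting the TPNV equation from the BDM and RID equations removes the quadratic terms:
-85.2 x − 53.6 y = -4642.00
-97.4 x − 179.2 y = -799.96
Solving the 2×2 system: x ≈ 78.5, y ≈ -38.2 km.
Check against TPNV (with the unrounded x, y): √(x²+y²) = 87.33 ≈ 87.30 km. ✓

(78.5, -38.2)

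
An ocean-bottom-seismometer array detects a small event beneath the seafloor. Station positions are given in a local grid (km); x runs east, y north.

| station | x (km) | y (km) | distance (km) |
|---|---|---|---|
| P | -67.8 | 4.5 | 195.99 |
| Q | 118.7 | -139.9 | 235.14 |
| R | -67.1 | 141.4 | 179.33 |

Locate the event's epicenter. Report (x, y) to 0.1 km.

Circle about each station: (x + 67.8)² + (y − 4.5)² = 195.99²; (x − 118.7)² + (y + 139.9)² = 235.14²; (x + 67.1)² + (y − 141.4)² = 179.33².
Subtracting the P equation from the Q and R equations removes the quadratic terms:
373.0 x − 288.8 y = 12165.87
1.4 x + 273.8 y = 26132.11
Solving the 2×2 system: x ≈ 106.1, y ≈ 94.9 km.
Check against P (with the unrounded x, y): √((x + 67.8)²+(y − 4.5)²) = 195.99 ≈ 195.99 km. ✓

x ≈ 106.1 km, y ≈ 94.9 km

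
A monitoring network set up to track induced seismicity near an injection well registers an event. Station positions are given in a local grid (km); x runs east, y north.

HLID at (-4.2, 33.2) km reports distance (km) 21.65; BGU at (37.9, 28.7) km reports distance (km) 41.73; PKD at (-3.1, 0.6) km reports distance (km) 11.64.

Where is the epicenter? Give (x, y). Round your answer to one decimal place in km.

x ≈ -0.3 km, y ≈ 11.9 km

Circle about each station: (x + 4.2)² + (y − 33.2)² = 21.65²; (x − 37.9)² + (y − 28.7)² = 41.73²; (x + 3.1)² + (y − 0.6)² = 11.64².
Subtracting pairs of circle equations eliminates x²+y² and gives linear equations (the radical axes):
84.2 x − 9.0 y = -132.45
2.2 x − 65.2 y = -776.68
Solving the 2×2 system: x ≈ -0.3, y ≈ 11.9 km.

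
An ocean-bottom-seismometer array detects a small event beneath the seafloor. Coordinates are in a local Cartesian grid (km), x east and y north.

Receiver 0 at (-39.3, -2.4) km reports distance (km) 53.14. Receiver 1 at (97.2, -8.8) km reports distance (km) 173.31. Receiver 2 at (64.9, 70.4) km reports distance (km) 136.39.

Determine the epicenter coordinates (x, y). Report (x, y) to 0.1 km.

x ≈ -68.5 km, y ≈ 42.0 km

Circle about each station: (x + 39.3)² + (y + 2.4)² = 53.14²; (x − 97.2)² + (y + 8.8)² = 173.31²; (x − 64.9)² + (y − 70.4)² = 136.39².
Subtracting pairs of circle equations eliminates x²+y² and gives linear equations (the radical axes):
273.0 x − 12.8 y = -19237.47
208.4 x + 145.6 y = -8160.45
Solving the 2×2 system: x ≈ -68.5, y ≈ 42.0 km.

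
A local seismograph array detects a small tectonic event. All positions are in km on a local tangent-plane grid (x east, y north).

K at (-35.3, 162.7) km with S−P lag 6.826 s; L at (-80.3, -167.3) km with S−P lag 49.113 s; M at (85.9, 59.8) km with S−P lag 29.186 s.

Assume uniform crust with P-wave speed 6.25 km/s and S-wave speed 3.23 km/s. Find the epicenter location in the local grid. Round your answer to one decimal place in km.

Distance from S−P lag: d = Δt · v_P v_S / (v_P − v_S) = Δt · (6.25·3.23)/(6.25−3.23) ≈ 6.6846·Δt.
So d_K = 45.63, d_L = 328.30, d_M = 195.10 km.
Circle about each station: (x + 35.3)² + (y − 162.7)² = 45.63²; (x + 80.3)² + (y + 167.3)² = 328.30²; (x − 85.9)² + (y − 59.8)² = 195.10².
Subtracting pairs of circle equations eliminates x²+y² and gives linear equations (the radical axes):
-90.0 x − 660.0 y = -98978.79
242.4 x − 205.8 y = -52744.44
Solving the 2×2 system: x ≈ -80.9, y ≈ 161.0 km.

-80.9 km east, 161.0 km north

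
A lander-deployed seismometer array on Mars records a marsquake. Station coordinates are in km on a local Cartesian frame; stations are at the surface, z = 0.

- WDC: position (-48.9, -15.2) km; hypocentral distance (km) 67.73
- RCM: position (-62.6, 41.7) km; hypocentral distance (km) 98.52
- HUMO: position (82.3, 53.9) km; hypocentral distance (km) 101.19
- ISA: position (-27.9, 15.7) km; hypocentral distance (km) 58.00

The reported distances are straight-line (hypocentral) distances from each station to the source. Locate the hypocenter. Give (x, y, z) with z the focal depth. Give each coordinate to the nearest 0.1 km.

Each station gives a sphere (x−x_i)² + (y−y_i)² + z² = d_i² (stations at z=0).
Subtracting the WDC sphere from RCM and HUMO: z² cancels, leaving linear equations in x and y:
-27.4 x + 113.8 y = -2083.44
262.4 x + 138.2 y = 1404.19
Solving: x ≈ 13.306, y ≈ -15.104 km (keep extra digits for the depth step; rounded: 13.3, -15.1).
Then from the WDC sphere: z² = 67.73² − (x + 48.9)² − (y + 15.2)² with x = 13.306, y = -15.104, so z ≈ 26.791 ≈ 26.8 km.

(13.3, -15.1, 26.8)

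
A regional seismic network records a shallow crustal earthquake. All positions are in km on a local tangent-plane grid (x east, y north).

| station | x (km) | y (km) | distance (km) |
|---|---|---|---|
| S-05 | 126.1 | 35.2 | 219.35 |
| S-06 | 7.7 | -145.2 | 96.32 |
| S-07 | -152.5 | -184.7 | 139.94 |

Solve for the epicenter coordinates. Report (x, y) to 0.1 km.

-61.6 km east, -78.3 km north

Circle about each station: (x − 126.1)² + (y − 35.2)² = 219.35²; (x − 7.7)² + (y + 145.2)² = 96.32²; (x + 152.5)² + (y + 184.7)² = 139.94².
Subtracting pairs of circle equations eliminates x²+y² and gives linear equations (the radical axes):
-236.8 x − 360.8 y = 42838.96
-557.2 x − 439.8 y = 68761.31
Solving the 2×2 system: x ≈ -61.6, y ≈ -78.3 km.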